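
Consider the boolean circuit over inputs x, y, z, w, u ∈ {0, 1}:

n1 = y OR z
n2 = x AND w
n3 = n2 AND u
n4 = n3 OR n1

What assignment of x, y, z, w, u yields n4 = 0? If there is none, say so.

x=0, y=0, z=0, w=0, u=0

n4 = n3 OR n1 must be 0, so both n3 = 0 and n1 = 0.
Check with x=0, y=0, z=0, w=0, u=0:
n1 = y OR z = 0 OR 0 = 0
n2 = x AND w = 0 AND 0 = 0
n3 = n2 AND u = 0 AND 0 = 0
n4 = n3 OR n1 = 0 OR 0 = 0
So n4 = 0 as required.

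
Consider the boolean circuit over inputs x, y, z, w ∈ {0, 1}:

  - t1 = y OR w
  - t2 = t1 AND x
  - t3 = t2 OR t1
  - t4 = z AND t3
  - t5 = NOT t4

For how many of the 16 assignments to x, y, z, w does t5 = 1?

t5 = NOT t4 must be 1, so t4 = 0.
t4 = z AND t3 must be 0, so at least one of z, t3 is 0.
Enumerating the 16 input combinations, 10 give t5 = 1 and 6 give t5 = 0.

10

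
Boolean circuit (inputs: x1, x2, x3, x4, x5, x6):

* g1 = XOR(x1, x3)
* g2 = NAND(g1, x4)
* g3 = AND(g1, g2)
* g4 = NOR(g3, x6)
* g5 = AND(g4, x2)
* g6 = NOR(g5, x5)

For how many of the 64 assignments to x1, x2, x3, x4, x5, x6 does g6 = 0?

g6 = NOR(g5, x5) must be 0, so at least one of g5, x5 is 1.
Enumerating the 64 input combinations, 38 give g6 = 0 and 26 give g6 = 1.

38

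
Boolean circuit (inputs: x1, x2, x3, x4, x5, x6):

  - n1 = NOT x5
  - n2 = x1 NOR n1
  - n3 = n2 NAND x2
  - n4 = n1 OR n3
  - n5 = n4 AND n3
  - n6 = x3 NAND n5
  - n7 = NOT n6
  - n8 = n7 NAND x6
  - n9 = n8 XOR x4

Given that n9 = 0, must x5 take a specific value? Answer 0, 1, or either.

Both values of x5 occur among assignments with n9 = 0:
  x5=0: x1=0, x2=0, x3=0, x4=1, x5=0, x6=0
  x5=1: x1=0, x2=0, x3=0, x4=1, x5=1, x6=0

either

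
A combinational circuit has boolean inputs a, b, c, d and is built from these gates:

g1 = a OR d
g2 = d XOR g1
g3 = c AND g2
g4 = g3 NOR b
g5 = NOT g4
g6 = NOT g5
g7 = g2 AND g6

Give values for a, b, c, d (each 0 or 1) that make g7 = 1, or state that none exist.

g7 = g2 AND g6 must be 1, so both g2 = 1 and g6 = 1.
Check with a=1, b=0, c=0, d=0:
g1 = a OR d = 1 OR 0 = 1
g2 = d XOR g1 = 0 XOR 1 = 1
g3 = c AND g2 = 0 AND 1 = 0
g4 = g3 NOR b = 0 NOR 0 = 1
g5 = NOT g4 = NOT 1 = 0
g6 = NOT g5 = NOT 0 = 1
g7 = g2 AND g6 = 1 AND 1 = 1
So g7 = 1 as required.

a=1, b=0, c=0, d=0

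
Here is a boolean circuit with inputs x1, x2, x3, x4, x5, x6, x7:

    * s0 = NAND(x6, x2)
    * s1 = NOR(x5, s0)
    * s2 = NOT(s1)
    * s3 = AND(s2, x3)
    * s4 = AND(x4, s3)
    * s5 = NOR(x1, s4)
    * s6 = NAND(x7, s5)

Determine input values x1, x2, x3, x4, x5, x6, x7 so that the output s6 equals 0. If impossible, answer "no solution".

x1=0 x2=1 x3=0 x4=1 x5=1 x6=1 x7=1

Check with x1=0 x2=1 x3=0 x4=1 x5=1 x6=1 x7=1:
s0 = NAND(x6, x2) = NAND(1, 1) = 0
s1 = NOR(x5, s0) = NOR(1, 0) = 0
s2 = NOT(s1) = NOT 0 = 1
s3 = AND(s2, x3) = AND(1, 0) = 0
s4 = AND(x4, s3) = AND(1, 0) = 0
s5 = NOR(x1, s4) = NOR(0, 0) = 1
s6 = NAND(x7, s5) = NAND(1, 1) = 0
So s6 = 0 as required.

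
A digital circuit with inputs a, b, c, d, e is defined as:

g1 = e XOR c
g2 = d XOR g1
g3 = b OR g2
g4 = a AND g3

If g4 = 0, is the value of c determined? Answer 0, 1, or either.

either

Both values of c occur among assignments with g4 = 0:
  c=0: a=0, b=0, c=0, d=0, e=0
  c=1: a=0, b=0, c=1, d=0, e=0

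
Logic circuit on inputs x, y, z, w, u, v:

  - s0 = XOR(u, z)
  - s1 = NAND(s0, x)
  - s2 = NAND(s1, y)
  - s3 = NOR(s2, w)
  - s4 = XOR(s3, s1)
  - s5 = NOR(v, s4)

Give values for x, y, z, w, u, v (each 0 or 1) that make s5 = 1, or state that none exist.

s5 = NOR(v, s4) must be 1, so both v = 0 and s4 = 0.
Check with x=1, y=0, z=1, w=0, u=0, v=0:
s0 = XOR(u, z) = XOR(0, 1) = 1
s1 = NAND(s0, x) = NAND(1, 1) = 0
s2 = NAND(s1, y) = NAND(0, 0) = 1
s3 = NOR(s2, w) = NOR(1, 0) = 0
s4 = XOR(s3, s1) = XOR(0, 0) = 0
s5 = NOR(v, s4) = NOR(0, 0) = 1
So s5 = 1 as required.

x=1, y=0, z=1, w=0, u=0, v=0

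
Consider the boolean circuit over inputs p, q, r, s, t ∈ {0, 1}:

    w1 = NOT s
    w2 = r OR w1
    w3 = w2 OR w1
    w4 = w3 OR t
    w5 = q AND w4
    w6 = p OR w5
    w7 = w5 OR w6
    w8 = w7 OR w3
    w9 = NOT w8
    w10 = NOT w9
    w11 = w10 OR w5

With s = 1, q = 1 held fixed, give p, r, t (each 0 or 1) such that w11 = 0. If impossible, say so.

p=0 r=0 t=0

w11 = w10 OR w5 must be 0, so both w10 = 0 and w5 = 0.
w10 = NOT w9 must be 0, so w9 = 1.
Check with s = 1, q = 1 and p=0, r=0, t=0:
w1 = NOT s = NOT 1 = 0
w2 = r OR w1 = 0 OR 0 = 0
w3 = w2 OR w1 = 0 OR 0 = 0
w4 = w3 OR t = 0 OR 0 = 0
w5 = q AND w4 = 1 AND 0 = 0
w6 = p OR w5 = 0 OR 0 = 0
w7 = w5 OR w6 = 0 OR 0 = 0
w8 = w7 OR w3 = 0 OR 0 = 0
w9 = NOT w8 = NOT 0 = 1
w10 = NOT w9 = NOT 1 = 0
w11 = w10 OR w5 = 0 OR 0 = 0
So w11 = 0.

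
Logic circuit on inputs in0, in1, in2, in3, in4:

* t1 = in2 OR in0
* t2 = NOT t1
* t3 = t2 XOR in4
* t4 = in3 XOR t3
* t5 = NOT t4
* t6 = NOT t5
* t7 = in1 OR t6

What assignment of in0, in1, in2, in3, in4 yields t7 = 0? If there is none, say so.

Check with in0=0, in1=0, in2=1, in3=0, in4=0:
t1 = in2 OR in0 = 1 OR 0 = 1
t2 = NOT t1 = NOT 1 = 0
t3 = t2 XOR in4 = 0 XOR 0 = 0
t4 = in3 XOR t3 = 0 XOR 0 = 0
t5 = NOT t4 = NOT 0 = 1
t6 = NOT t5 = NOT 1 = 0
t7 = in1 OR t6 = 0 OR 0 = 0
So t7 = 0 as required.

in0=0, in1=0, in2=1, in3=0, in4=0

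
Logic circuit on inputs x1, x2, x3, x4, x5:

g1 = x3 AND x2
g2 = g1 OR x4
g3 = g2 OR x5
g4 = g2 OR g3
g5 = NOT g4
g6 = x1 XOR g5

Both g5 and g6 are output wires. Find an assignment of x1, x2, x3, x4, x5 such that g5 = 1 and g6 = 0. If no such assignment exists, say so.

Check with x1=1 x2=0 x3=1 x4=0 x5=0:
g1 = x3 AND x2 = 1 AND 0 = 0
g2 = g1 OR x4 = 0 OR 0 = 0
g3 = g2 OR x5 = 0 OR 0 = 0
g4 = g2 OR g3 = 0 OR 0 = 0
g5 = NOT g4 = NOT 0 = 1
g6 = x1 XOR g5 = 1 XOR 1 = 0
So g5 = 1 and g6 = 0.

x1=1 x2=0 x3=1 x4=0 x5=0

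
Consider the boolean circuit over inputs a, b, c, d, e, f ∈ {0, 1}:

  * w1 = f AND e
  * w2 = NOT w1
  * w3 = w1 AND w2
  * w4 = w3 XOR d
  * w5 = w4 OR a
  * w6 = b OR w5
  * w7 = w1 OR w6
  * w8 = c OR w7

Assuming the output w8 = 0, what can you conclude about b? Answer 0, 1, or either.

0

w8 = c OR w7 must be 0, so both c = 0 and w7 = 0.
w7 = w1 OR w6 must be 0, so both w1 = 0 and w6 = 0.
w1 = f AND e must be 0, so at least one of f, e is 0.
Every assignment with w8 = 0 has b = 0; there are 3 such assignment(s).
  a=0, b=0, c=0, d=0, e=0, f=0
  a=0, b=0, c=0, d=0, e=0, f=1
  a=0, b=0, c=0, d=0, e=1, f=0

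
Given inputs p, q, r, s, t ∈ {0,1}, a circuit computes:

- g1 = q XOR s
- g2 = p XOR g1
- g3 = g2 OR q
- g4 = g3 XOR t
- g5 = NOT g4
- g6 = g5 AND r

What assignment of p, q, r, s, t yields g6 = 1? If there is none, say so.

p=1, q=0, r=1, s=0, t=1

Check with p=1, q=0, r=1, s=0, t=1:
g1 = q XOR s = 0 XOR 0 = 0
g2 = p XOR g1 = 1 XOR 0 = 1
g3 = g2 OR q = 1 OR 0 = 1
g4 = g3 XOR t = 1 XOR 1 = 0
g5 = NOT g4 = NOT 0 = 1
g6 = g5 AND r = 1 AND 1 = 1
So g6 = 1 as required.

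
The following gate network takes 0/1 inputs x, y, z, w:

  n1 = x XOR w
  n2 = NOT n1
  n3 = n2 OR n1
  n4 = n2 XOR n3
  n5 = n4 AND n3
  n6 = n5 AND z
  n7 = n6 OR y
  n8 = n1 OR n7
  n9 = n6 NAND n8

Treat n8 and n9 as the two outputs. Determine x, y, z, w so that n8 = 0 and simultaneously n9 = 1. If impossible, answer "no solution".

x=0, y=0, z=0, w=0

Check with x=0, y=0, z=0, w=0:
n1 = x XOR w = 0 XOR 0 = 0
n2 = NOT n1 = NOT 0 = 1
n3 = n2 OR n1 = 1 OR 0 = 1
n4 = n2 XOR n3 = 1 XOR 1 = 0
n5 = n4 AND n3 = 0 AND 1 = 0
n6 = n5 AND z = 0 AND 0 = 0
n7 = n6 OR y = 0 OR 0 = 0
n8 = n1 OR n7 = 0 OR 0 = 0
n9 = n6 NAND n8 = 0 NAND 0 = 1
So n8 = 0 and n9 = 1.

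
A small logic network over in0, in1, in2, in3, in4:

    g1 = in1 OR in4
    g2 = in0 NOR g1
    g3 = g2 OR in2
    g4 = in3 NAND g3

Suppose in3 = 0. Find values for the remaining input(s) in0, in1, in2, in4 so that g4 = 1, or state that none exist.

Check with in3 = 0 and in0=0, in1=1, in2=1, in4=1:
g1 = in1 OR in4 = 1 OR 1 = 1
g2 = in0 NOR g1 = 0 NOR 1 = 0
g3 = g2 OR in2 = 0 OR 1 = 1
g4 = in3 NAND g3 = 0 NAND 1 = 1
So g4 = 1.

in0=0, in1=1, in2=1, in4=1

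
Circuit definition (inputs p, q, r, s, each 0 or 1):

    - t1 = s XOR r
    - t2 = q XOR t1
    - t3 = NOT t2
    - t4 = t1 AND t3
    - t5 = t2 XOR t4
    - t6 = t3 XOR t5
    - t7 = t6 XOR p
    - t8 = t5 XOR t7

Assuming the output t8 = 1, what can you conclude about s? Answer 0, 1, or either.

either

Both values of s occur among assignments with t8 = 1:
  s=0: p=0, q=0, r=0, s=0
  s=1: p=0, q=0, r=1, s=1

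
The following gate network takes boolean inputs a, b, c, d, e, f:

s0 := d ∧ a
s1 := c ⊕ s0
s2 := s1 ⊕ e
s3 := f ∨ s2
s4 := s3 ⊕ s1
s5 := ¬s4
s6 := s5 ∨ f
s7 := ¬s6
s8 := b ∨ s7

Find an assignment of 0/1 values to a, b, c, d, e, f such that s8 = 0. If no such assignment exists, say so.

a=1 b=0 c=1 d=0 e=1 f=1

s8 = b ∨ s7 must be 0, so both b = 0 and s7 = 0.
Check with a=1 b=0 c=1 d=0 e=1 f=1:
s0 = d ∧ a = 0 ∧ 1 = 0
s1 = c ⊕ s0 = 1 ⊕ 0 = 1
s2 = s1 ⊕ e = 1 ⊕ 1 = 0
s3 = f ∨ s2 = 1 ∨ 0 = 1
s4 = s3 ⊕ s1 = 1 ⊕ 1 = 0
s5 = ¬s4 = ¬0 = 1
s6 = s5 ∨ f = 1 ∨ 1 = 1
s7 = ¬s6 = ¬1 = 0
s8 = b ∨ s7 = 0 ∨ 0 = 0
So s8 = 0 as required.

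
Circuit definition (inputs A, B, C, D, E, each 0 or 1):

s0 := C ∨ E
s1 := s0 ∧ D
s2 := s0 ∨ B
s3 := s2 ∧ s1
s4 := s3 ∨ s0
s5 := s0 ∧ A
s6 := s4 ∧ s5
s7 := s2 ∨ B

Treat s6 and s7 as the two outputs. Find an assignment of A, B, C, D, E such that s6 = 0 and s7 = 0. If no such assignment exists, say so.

A=1, B=0, C=0, D=0, E=0

Check with A=1, B=0, C=0, D=0, E=0:
s0 = C ∨ E = 0 ∨ 0 = 0
s1 = s0 ∧ D = 0 ∧ 0 = 0
s2 = s0 ∨ B = 0 ∨ 0 = 0
s3 = s2 ∧ s1 = 0 ∧ 0 = 0
s4 = s3 ∨ s0 = 0 ∨ 0 = 0
s5 = s0 ∧ A = 0 ∧ 1 = 0
s6 = s4 ∧ s5 = 0 ∧ 0 = 0
s7 = s2 ∨ B = 0 ∨ 0 = 0
So s6 = 0 and s7 = 0.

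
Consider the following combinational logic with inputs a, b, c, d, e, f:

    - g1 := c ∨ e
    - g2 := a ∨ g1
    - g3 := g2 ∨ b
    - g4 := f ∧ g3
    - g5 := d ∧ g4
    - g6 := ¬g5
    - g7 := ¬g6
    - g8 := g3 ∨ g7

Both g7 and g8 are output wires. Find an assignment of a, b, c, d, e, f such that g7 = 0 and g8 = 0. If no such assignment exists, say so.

a=0 b=0 c=0 d=1 e=0 f=1

Check with a=0 b=0 c=0 d=1 e=0 f=1:
g1 = c ∨ e = 0 ∨ 0 = 0
g2 = a ∨ g1 = 0 ∨ 0 = 0
g3 = g2 ∨ b = 0 ∨ 0 = 0
g4 = f ∧ g3 = 1 ∧ 0 = 0
g5 = d ∧ g4 = 1 ∧ 0 = 0
g6 = ¬g5 = ¬0 = 1
g7 = ¬g6 = ¬1 = 0
g8 = g3 ∨ g7 = 0 ∨ 0 = 0
So g7 = 0 and g8 = 0.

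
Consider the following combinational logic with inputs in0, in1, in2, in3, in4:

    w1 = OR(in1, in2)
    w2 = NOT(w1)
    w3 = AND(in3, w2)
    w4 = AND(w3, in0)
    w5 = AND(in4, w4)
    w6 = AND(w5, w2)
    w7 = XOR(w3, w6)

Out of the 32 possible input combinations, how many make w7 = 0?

w7 = XOR(w3, w6) must be 0, so w3 and w6 are equal.
Enumerating the 32 input combinations, 29 give w7 = 0 and 3 give w7 = 1.

29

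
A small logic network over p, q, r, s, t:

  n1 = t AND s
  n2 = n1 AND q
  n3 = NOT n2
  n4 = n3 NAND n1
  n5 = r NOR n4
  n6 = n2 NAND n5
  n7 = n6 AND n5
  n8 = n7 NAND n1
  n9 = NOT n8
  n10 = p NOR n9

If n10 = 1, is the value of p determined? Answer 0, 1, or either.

0

n10 = p NOR n9 must be 1, so both p = 0 and n9 = 0.
Every assignment with n10 = 1 has p = 0; there are 15 such assignment(s).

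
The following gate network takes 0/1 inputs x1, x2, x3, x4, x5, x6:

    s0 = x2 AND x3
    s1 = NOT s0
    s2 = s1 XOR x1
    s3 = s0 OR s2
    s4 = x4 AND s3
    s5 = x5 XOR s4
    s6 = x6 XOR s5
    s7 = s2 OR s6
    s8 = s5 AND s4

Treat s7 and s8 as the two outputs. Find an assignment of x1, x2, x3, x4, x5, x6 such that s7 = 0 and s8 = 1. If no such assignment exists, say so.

x1=0 x2=1 x3=1 x4=1 x5=0 x6=1

Check with x1=0 x2=1 x3=1 x4=1 x5=0 x6=1:
s0 = x2 AND x3 = 1 AND 1 = 1
s1 = NOT s0 = NOT 1 = 0
s2 = s1 XOR x1 = 0 XOR 0 = 0
s3 = s0 OR s2 = 1 OR 0 = 1
s4 = x4 AND s3 = 1 AND 1 = 1
s5 = x5 XOR s4 = 0 XOR 1 = 1
s6 = x6 XOR s5 = 1 XOR 1 = 0
s7 = s2 OR s6 = 0 OR 0 = 0
s8 = s5 AND s4 = 1 AND 1 = 1
So s7 = 0 and s8 = 1.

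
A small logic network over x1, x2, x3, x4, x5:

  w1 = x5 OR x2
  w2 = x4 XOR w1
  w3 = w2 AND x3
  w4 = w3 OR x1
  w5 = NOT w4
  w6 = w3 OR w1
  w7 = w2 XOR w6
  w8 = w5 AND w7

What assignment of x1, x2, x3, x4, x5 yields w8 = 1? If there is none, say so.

x1=0 x2=1 x3=1 x4=1 x5=1

w8 = w5 AND w7 must be 1, so both w5 = 1 and w7 = 1.
w5 = NOT w4 must be 1, so w4 = 0.
w7 = w2 XOR w6 must be 1, so w2 and w6 differ.
Check with x1=0 x2=1 x3=1 x4=1 x5=1:
w1 = x5 OR x2 = 1 OR 1 = 1
w2 = x4 XOR w1 = 1 XOR 1 = 0
w3 = w2 AND x3 = 0 AND 1 = 0
w4 = w3 OR x1 = 0 OR 0 = 0
w5 = NOT w4 = NOT 0 = 1
w6 = w3 OR w1 = 0 OR 1 = 1
w7 = w2 XOR w6 = 0 XOR 1 = 1
w8 = w5 AND w7 = 1 AND 1 = 1
So w8 = 1 as required.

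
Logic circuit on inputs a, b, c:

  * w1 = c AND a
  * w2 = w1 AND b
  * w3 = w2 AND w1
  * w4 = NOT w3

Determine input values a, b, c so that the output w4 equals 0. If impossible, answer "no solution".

Check with a=1 b=1 c=1:
w1 = c AND a = 1 AND 1 = 1
w2 = w1 AND b = 1 AND 1 = 1
w3 = w2 AND w1 = 1 AND 1 = 1
w4 = NOT w3 = NOT 1 = 0
So w4 = 0 as required.

a=1 b=1 c=1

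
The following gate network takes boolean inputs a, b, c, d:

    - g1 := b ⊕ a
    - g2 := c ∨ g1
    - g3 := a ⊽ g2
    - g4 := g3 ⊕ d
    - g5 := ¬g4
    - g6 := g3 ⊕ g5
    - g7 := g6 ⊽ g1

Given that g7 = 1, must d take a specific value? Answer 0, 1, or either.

1

g7 = g6 ⊽ g1 must be 1, so both g6 = 0 and g1 = 0.
g6 = g3 ⊕ g5 must be 0, so g3 and g5 are equal.
g1 = b ⊕ a must be 0, so b and a are equal.
Every assignment with g7 = 1 has d = 1; there are 4 such assignment(s).
  a=0, b=0, c=0, d=1
  a=0, b=0, c=1, d=1
  a=1, b=1, c=0, d=1
  a=1, b=1, c=1, d=1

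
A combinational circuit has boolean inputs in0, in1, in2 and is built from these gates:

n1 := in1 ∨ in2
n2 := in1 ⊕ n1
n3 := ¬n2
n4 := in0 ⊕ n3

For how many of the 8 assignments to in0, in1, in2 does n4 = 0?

n4 = in0 ⊕ n3 must be 0, so in0 and n3 are equal.
Satisfying assignments:
  in0=0, in1=0, in2=1
  in0=1, in1=0, in2=0
  in0=1, in1=1, in2=0
  in0=1, in1=1, in2=1

4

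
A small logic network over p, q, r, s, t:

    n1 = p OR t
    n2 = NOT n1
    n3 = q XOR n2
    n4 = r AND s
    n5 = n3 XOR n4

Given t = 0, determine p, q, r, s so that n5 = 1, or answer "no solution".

p=0, q=0, r=1, s=0

Check with t = 0 and p=0, q=0, r=1, s=0:
n1 = p OR t = 0 OR 0 = 0
n2 = NOT n1 = NOT 0 = 1
n3 = q XOR n2 = 0 XOR 1 = 1
n4 = r AND s = 1 AND 0 = 0
n5 = n3 XOR n4 = 1 XOR 0 = 1
So n5 = 1.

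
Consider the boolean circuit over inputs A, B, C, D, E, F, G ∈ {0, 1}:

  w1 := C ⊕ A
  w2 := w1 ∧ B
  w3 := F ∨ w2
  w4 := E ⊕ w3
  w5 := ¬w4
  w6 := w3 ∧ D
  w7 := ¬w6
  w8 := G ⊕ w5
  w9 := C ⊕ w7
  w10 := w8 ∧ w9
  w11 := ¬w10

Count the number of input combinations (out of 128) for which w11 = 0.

32

w11 = ¬w10 must be 0, so w10 = 1.
w10 = w8 ∧ w9 must be 1, so both w8 = 1 and w9 = 1.
w8 = G ⊕ w5 must be 1, so G and w5 differ.
Enumerating the 128 input combinations, 32 give w11 = 0 and 96 give w11 = 1.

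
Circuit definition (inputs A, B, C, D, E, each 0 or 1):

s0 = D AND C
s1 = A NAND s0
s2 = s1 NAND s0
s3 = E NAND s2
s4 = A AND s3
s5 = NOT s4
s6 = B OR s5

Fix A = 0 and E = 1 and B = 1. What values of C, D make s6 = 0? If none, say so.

no solution exists

With A = 0 and E = 1 and B = 1 fixed, none of the 4 settings of C, D give s6 = 0.
For example, with C=1, D=1:
s0 = D AND C = 1 AND 1 = 1
s1 = A NAND s0 = 0 NAND 1 = 1
s2 = s1 NAND s0 = 1 NAND 1 = 0
s3 = E NAND s2 = 1 NAND 0 = 1
s4 = A AND s3 = 0 AND 1 = 0
s5 = NOT s4 = NOT 0 = 1
s6 = B OR s5 = 1 OR 1 = 1
giving s6 = 1 ≠ 0.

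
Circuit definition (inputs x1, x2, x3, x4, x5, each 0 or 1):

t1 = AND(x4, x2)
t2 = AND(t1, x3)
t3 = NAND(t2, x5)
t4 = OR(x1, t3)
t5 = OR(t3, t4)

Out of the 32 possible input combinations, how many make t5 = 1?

t5 = OR(t3, t4) must be 1, so at least one of t3, t4 is 1.
Enumerating the 32 input combinations, 31 give t5 = 1 and 1 give t5 = 0.

31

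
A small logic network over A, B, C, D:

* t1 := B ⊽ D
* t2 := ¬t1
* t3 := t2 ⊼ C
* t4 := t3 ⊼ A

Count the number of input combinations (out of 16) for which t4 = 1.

t4 = t3 ⊼ A must be 1, so at least one of t3, A is 0.
Enumerating the 16 input combinations, 11 give t4 = 1 and 5 give t4 = 0.

11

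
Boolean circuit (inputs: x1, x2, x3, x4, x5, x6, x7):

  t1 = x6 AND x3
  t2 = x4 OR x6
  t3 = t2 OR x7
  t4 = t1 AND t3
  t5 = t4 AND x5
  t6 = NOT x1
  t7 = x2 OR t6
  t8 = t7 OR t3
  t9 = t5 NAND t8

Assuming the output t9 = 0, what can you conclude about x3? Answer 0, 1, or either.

t9 = t5 NAND t8 must be 0, so both t5 = 1 and t8 = 1.
Every assignment with t9 = 0 has x3 = 1; there are 16 such assignment(s).

1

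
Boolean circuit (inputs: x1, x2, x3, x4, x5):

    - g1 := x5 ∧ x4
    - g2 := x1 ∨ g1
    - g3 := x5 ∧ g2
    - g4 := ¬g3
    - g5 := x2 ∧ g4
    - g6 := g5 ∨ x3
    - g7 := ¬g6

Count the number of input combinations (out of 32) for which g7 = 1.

g7 = ¬g6 must be 1, so g6 = 0.
g6 = g5 ∨ x3 must be 0, so both g5 = 0 and x3 = 0.
g5 = x2 ∧ g4 must be 0, so at least one of x2, g4 is 0.
Enumerating the 32 input combinations, 11 give g7 = 1 and 21 give g7 = 0.

11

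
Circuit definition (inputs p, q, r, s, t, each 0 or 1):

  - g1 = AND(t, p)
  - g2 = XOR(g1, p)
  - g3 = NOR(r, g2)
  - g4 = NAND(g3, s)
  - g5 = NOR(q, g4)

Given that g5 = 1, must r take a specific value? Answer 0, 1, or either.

g5 = NOR(q, g4) must be 1, so both q = 0 and g4 = 0.
g4 = NAND(g3, s) must be 0, so both g3 = 1 and s = 1.
Every assignment with g5 = 1 has r = 0; there are 3 such assignment(s).
  p=0, q=0, r=0, s=1, t=0
  p=0, q=0, r=0, s=1, t=1
  p=1, q=0, r=0, s=1, t=1

0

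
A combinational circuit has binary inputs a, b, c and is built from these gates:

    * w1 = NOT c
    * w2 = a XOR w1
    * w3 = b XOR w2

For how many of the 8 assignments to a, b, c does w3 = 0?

w3 = b XOR w2 must be 0, so b and w2 are equal.
Enumerating the 8 input combinations, 4 give w3 = 0 and 4 give w3 = 1.

4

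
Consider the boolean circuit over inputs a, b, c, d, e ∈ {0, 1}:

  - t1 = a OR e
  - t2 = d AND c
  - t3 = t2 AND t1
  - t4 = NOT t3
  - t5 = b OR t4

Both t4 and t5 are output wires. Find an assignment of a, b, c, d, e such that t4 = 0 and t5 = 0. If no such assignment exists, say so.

a=0 b=0 c=1 d=1 e=1

Check with a=0 b=0 c=1 d=1 e=1:
t1 = a OR e = 0 OR 1 = 1
t2 = d AND c = 1 AND 1 = 1
t3 = t2 AND t1 = 1 AND 1 = 1
t4 = NOT t3 = NOT 1 = 0
t5 = b OR t4 = 0 OR 0 = 0
So t4 = 0 and t5 = 0.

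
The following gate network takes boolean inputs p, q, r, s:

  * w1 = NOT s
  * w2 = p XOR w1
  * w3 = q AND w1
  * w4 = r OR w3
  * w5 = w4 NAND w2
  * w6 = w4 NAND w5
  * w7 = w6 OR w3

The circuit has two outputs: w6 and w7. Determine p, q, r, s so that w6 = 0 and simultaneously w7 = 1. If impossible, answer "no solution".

Check with p=1, q=1, r=1, s=0:
w1 = NOT s = NOT 0 = 1
w2 = p XOR w1 = 1 XOR 1 = 0
w3 = q AND w1 = 1 AND 1 = 1
w4 = r OR w3 = 1 OR 1 = 1
w5 = w4 NAND w2 = 1 NAND 0 = 1
w6 = w4 NAND w5 = 1 NAND 1 = 0
w7 = w6 OR w3 = 0 OR 1 = 1
So w6 = 0 and w7 = 1.

p=1, q=1, r=1, s=0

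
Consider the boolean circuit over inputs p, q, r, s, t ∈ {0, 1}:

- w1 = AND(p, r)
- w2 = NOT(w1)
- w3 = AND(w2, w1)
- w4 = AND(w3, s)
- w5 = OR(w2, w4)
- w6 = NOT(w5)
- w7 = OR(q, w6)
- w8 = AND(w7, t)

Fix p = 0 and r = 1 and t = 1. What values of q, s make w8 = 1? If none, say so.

q=1, s=1

w8 = AND(w7, t) must be 1, so both w7 = 1 and t = 1.
w7 = OR(q, w6) must be 1, so at least one of q, w6 is 1.
Check with p = 0 and r = 1 and t = 1 and q=1, s=1:
w1 = AND(p, r) = AND(0, 1) = 0
w2 = NOT(w1) = NOT 0 = 1
w3 = AND(w2, w1) = AND(1, 0) = 0
w4 = AND(w3, s) = AND(0, 1) = 0
w5 = OR(w2, w4) = OR(1, 0) = 1
w6 = NOT(w5) = NOT 1 = 0
w7 = OR(q, w6) = OR(1, 0) = 1
w8 = AND(w7, t) = AND(1, 1) = 1
So w8 = 1.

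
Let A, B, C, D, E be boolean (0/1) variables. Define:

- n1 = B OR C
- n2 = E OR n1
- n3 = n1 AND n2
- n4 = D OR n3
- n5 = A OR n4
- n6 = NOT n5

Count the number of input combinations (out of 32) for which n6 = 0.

n6 = NOT n5 must be 0, so n5 = 1.
n5 = A OR n4 must be 1, so at least one of A, n4 is 1.
Enumerating the 32 input combinations, 30 give n6 = 0 and 2 give n6 = 1.

30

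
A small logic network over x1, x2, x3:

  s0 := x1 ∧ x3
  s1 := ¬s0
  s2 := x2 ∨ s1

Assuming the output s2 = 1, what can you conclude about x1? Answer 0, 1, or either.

either

Both values of x1 occur among assignments with s2 = 1:
  x1=0: x1=0, x2=0, x3=0
  x1=1: x1=1, x2=0, x3=0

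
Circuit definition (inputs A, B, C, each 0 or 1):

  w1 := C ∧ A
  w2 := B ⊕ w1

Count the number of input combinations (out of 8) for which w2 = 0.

w2 = B ⊕ w1 must be 0, so B and w1 are equal.
Satisfying assignments:
  A=0, B=0, C=0
  A=0, B=0, C=1
  A=1, B=0, C=0
  A=1, B=1, C=1

4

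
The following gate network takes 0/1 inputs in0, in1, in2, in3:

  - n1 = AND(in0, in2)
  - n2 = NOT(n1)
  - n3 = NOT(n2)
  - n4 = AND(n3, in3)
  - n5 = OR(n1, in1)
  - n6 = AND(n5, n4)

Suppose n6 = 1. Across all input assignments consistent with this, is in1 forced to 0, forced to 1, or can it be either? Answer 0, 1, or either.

either

Both values of in1 occur among assignments with n6 = 1:
  in1=0: in0=1, in1=0, in2=1, in3=1
  in1=1: in0=1, in1=1, in2=1, in3=1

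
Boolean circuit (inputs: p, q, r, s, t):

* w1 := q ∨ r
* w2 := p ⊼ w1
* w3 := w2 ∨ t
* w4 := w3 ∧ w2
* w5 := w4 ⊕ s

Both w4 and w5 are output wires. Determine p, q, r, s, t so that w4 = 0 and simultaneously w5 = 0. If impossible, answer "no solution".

p=1 q=1 r=1 s=0 t=1

Check with p=1 q=1 r=1 s=0 t=1:
w1 = q ∨ r = 1 ∨ 1 = 1
w2 = p ⊼ w1 = 1 ⊼ 1 = 0
w3 = w2 ∨ t = 0 ∨ 1 = 1
w4 = w3 ∧ w2 = 1 ∧ 0 = 0
w5 = w4 ⊕ s = 0 ⊕ 0 = 0
So w4 = 0 and w5 = 0.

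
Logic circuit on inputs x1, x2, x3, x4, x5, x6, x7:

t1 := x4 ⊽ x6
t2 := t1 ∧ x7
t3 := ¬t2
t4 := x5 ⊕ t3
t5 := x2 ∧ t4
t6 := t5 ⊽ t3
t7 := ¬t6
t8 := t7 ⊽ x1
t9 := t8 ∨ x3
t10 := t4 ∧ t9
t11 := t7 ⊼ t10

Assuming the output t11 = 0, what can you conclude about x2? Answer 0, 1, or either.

either

Both values of x2 occur among assignments with t11 = 0:
  x2=0: x1=0, x2=0, x3=1, x4=0, x5=0, x6=0, x7=0
  x2=1: x1=0, x2=1, x3=1, x4=0, x5=0, x6=0, x7=0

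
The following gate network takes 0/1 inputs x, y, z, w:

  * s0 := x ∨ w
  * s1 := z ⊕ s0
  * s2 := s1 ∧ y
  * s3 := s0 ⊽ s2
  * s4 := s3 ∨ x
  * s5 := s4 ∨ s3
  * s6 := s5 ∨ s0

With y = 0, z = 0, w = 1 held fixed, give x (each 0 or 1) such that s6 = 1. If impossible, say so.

x=1

Check with y = 0, z = 0, w = 1 and x=1:
s0 = x ∨ w = 1 ∨ 1 = 1
s1 = z ⊕ s0 = 0 ⊕ 1 = 1
s2 = s1 ∧ y = 1 ∧ 0 = 0
s3 = s0 ⊽ s2 = 1 ⊽ 0 = 0
s4 = s3 ∨ x = 0 ∨ 1 = 1
s5 = s4 ∨ s3 = 1 ∨ 0 = 1
s6 = s5 ∨ s0 = 1 ∨ 1 = 1
So s6 = 1.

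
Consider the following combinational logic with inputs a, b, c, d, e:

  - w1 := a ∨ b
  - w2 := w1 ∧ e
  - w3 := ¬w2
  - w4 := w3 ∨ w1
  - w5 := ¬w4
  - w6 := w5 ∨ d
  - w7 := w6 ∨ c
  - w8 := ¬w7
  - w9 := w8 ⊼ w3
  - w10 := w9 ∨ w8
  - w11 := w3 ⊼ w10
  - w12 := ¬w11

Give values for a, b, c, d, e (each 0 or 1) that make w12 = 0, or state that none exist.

w12 = ¬w11 must be 0, so w11 = 1.
w11 = w3 ⊼ w10 must be 1, so at least one of w3, w10 is 0.
Check with a=1, b=0, c=0, d=0, e=1:
w1 = a ∨ b = 1 ∨ 0 = 1
w2 = w1 ∧ e = 1 ∧ 1 = 1
w3 = ¬w2 = ¬1 = 0
w4 = w3 ∨ w1 = 0 ∨ 1 = 1
w5 = ¬w4 = ¬1 = 0
w6 = w5 ∨ d = 0 ∨ 0 = 0
w7 = w6 ∨ c = 0 ∨ 0 = 0
w8 = ¬w7 = ¬0 = 1
w9 = w8 ⊼ w3 = 1 ⊼ 0 = 1
w10 = w9 ∨ w8 = 1 ∨ 1 = 1
w11 = w3 ⊼ w10 = 0 ⊼ 1 = 1
w12 = ¬w11 = ¬1 = 0
So w12 = 0 as required.

a=1, b=0, c=0, d=0, e=1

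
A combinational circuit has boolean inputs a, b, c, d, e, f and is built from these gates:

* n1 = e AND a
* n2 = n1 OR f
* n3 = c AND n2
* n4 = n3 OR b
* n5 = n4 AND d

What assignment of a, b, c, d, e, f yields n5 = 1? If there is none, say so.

a=0 b=1 c=1 d=1 e=0 f=0

Check with a=0 b=1 c=1 d=1 e=0 f=0:
n1 = e AND a = 0 AND 0 = 0
n2 = n1 OR f = 0 OR 0 = 0
n3 = c AND n2 = 1 AND 0 = 0
n4 = n3 OR b = 0 OR 1 = 1
n5 = n4 AND d = 1 AND 1 = 1
So n5 = 1 as required.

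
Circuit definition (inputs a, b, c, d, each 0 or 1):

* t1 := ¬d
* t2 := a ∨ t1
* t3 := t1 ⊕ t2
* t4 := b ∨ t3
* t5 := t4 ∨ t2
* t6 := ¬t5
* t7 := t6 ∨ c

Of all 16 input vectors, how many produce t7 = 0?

t7 = t6 ∨ c must be 0, so both t6 = 0 and c = 0.
Enumerating the 16 input combinations, 7 give t7 = 0 and 9 give t7 = 1.

7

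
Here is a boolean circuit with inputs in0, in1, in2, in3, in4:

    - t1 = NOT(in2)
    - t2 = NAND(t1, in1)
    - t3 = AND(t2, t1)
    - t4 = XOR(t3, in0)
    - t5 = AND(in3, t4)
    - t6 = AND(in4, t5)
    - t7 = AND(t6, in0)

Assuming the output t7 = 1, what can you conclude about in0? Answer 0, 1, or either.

t7 = AND(t6, in0) must be 1, so both t6 = 1 and in0 = 1.
t6 = AND(in4, t5) must be 1, so both in4 = 1 and t5 = 1.
t5 = AND(in3, t4) must be 1, so both in3 = 1 and t4 = 1.
Every assignment with t7 = 1 has in0 = 1; there are 3 such assignment(s).
  in0=1, in1=0, in2=1, in3=1, in4=1
  in0=1, in1=1, in2=0, in3=1, in4=1
  in0=1, in1=1, in2=1, in3=1, in4=1

1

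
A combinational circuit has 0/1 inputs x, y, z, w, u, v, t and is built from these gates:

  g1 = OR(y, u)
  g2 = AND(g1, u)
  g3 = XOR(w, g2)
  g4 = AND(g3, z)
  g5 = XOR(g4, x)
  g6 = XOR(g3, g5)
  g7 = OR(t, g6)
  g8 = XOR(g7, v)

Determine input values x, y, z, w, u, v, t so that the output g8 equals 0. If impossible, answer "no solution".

x=0 y=0 z=0 w=1 u=1 v=1 t=1

g8 = XOR(g7, v) must be 0, so g7 and v are equal.
Check with x=0 y=0 z=0 w=1 u=1 v=1 t=1:
g1 = OR(y, u) = OR(0, 1) = 1
g2 = AND(g1, u) = AND(1, 1) = 1
g3 = XOR(w, g2) = XOR(1, 1) = 0
g4 = AND(g3, z) = AND(0, 0) = 0
g5 = XOR(g4, x) = XOR(0, 0) = 0
g6 = XOR(g3, g5) = XOR(0, 0) = 0
g7 = OR(t, g6) = OR(1, 0) = 1
g8 = XOR(g7, v) = XOR(1, 1) = 0
So g8 = 0 as required.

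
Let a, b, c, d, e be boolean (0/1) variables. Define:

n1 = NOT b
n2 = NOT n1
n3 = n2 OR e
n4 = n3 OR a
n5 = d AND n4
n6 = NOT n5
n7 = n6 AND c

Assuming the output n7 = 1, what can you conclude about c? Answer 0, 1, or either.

1

n7 = n6 AND c must be 1, so both n6 = 1 and c = 1.
n6 = NOT n5 must be 1, so n5 = 0.
Every assignment with n7 = 1 has c = 1; there are 9 such assignment(s).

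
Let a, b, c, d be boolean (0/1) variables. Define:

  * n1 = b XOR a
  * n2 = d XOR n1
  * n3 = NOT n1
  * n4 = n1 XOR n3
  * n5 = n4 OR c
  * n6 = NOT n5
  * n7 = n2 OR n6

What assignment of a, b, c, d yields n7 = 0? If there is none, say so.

n7 = n2 OR n6 must be 0, so both n2 = 0 and n6 = 0.
n2 = d XOR n1 must be 0, so d and n1 are equal.
Check with a=1, b=0, c=1, d=1:
n1 = b XOR a = 0 XOR 1 = 1
n2 = d XOR n1 = 1 XOR 1 = 0
n3 = NOT n1 = NOT 1 = 0
n4 = n1 XOR n3 = 1 XOR 0 = 1
n5 = n4 OR c = 1 OR 1 = 1
n6 = NOT n5 = NOT 1 = 0
n7 = n2 OR n6 = 0 OR 0 = 0
So n7 = 0 as required.

a=1, b=0, c=1, d=1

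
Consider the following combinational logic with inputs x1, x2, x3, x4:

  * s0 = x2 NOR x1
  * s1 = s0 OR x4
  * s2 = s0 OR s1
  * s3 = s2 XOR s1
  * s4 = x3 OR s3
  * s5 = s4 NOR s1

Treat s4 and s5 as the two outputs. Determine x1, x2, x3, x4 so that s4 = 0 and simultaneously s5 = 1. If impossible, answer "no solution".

x1=1, x2=1, x3=0, x4=0

Check with x1=1, x2=1, x3=0, x4=0:
s0 = x2 NOR x1 = 1 NOR 1 = 0
s1 = s0 OR x4 = 0 OR 0 = 0
s2 = s0 OR s1 = 0 OR 0 = 0
s3 = s2 XOR s1 = 0 XOR 0 = 0
s4 = x3 OR s3 = 0 OR 0 = 0
s5 = s4 NOR s1 = 0 NOR 0 = 1
So s4 = 0 and s5 = 1.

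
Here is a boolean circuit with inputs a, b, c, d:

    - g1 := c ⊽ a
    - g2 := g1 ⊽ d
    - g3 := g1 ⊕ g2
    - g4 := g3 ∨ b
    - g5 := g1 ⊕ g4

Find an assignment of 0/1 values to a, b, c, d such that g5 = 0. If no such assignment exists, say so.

a=1 b=0 c=1 d=1

g5 = g1 ⊕ g4 must be 0, so g1 and g4 are equal.
Check with a=1 b=0 c=1 d=1:
g1 = c ⊽ a = 1 ⊽ 1 = 0
g2 = g1 ⊽ d = 0 ⊽ 1 = 0
g3 = g1 ⊕ g2 = 0 ⊕ 0 = 0
g4 = g3 ∨ b = 0 ∨ 0 = 0
g5 = g1 ⊕ g4 = 0 ⊕ 0 = 0
So g5 = 0 as required.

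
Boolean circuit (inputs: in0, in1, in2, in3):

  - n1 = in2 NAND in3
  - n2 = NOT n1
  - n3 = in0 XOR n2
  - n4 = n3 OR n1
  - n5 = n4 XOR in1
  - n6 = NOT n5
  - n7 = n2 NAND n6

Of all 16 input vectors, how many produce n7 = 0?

n7 = n2 NAND n6 must be 0, so both n2 = 1 and n6 = 1.
n2 = NOT n1 must be 1, so n1 = 0.
Enumerating the 16 input combinations, 2 give n7 = 0 and 14 give n7 = 1.

2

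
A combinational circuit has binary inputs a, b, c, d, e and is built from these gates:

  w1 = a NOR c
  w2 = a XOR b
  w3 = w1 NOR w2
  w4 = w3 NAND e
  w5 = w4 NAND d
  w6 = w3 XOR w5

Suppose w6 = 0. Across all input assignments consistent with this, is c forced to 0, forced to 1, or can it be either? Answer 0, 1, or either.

Both values of c occur among assignments with w6 = 0:
  c=0: a=0, b=0, c=0, d=1, e=0
  c=1: a=0, b=0, c=1, d=0, e=0

either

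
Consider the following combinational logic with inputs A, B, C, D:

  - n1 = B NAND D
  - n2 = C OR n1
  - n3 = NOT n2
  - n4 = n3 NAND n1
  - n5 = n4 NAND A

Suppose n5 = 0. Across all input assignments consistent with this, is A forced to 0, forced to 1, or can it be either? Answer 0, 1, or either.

n5 = n4 NAND A must be 0, so both n4 = 1 and A = 1.
n4 = n3 NAND n1 must be 1, so at least one of n3, n1 is 0.
Every assignment with n5 = 0 has A = 1; there are 8 such assignment(s).

1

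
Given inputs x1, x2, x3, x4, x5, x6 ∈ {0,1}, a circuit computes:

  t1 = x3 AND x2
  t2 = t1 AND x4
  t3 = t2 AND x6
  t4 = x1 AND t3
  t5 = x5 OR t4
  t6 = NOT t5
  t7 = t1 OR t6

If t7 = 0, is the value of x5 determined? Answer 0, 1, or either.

t7 = t1 OR t6 must be 0, so both t1 = 0 and t6 = 0.
Every assignment with t7 = 0 has x5 = 1; there are 24 such assignment(s).

1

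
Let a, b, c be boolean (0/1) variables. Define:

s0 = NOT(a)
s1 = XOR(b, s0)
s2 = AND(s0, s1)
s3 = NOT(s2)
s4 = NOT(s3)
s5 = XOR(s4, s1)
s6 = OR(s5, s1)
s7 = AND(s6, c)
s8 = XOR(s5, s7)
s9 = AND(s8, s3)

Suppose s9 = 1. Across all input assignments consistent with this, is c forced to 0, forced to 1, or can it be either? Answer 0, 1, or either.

s9 = AND(s8, s3) must be 1, so both s8 = 1 and s3 = 1.
s8 = XOR(s5, s7) must be 1, so s5 and s7 differ.
s3 = NOT(s2) must be 1, so s2 = 0.
Every assignment with s9 = 1 has c = 0; there are 1 such assignment(s).
  a=1, b=1, c=0

0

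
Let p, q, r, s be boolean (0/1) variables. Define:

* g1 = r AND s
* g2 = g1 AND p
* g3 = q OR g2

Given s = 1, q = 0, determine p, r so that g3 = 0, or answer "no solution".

g3 = q OR g2 must be 0, so both q = 0 and g2 = 0.
Check with s = 1, q = 0 and p=0, r=1:
g1 = r AND s = 1 AND 1 = 1
g2 = g1 AND p = 1 AND 0 = 0
g3 = q OR g2 = 0 OR 0 = 0
So g3 = 0.

p=0, r=1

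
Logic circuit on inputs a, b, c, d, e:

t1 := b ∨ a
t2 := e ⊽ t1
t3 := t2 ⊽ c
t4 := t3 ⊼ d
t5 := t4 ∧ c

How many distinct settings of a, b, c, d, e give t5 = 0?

t5 = t4 ∧ c must be 0, so at least one of t4, c is 0.
Enumerating the 32 input combinations, 16 give t5 = 0 and 16 give t5 = 1.

16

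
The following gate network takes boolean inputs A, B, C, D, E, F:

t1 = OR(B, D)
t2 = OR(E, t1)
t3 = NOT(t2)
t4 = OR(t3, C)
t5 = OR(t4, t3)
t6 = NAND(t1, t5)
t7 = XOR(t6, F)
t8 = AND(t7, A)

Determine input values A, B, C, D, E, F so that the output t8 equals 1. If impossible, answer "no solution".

t8 = AND(t7, A) must be 1, so both t7 = 1 and A = 1.
t7 = XOR(t6, F) must be 1, so t6 and F differ.
Check with A=1, B=1, C=1, D=0, E=1, F=1:
t1 = OR(B, D) = OR(1, 0) = 1
t2 = OR(E, t1) = OR(1, 1) = 1
t3 = NOT(t2) = NOT 1 = 0
t4 = OR(t3, C) = OR(0, 1) = 1
t5 = OR(t4, t3) = OR(1, 0) = 1
t6 = NAND(t1, t5) = NAND(1, 1) = 0
t7 = XOR(t6, F) = XOR(0, 1) = 1
t8 = AND(t7, A) = AND(1, 1) = 1
So t8 = 1 as required.

A=1, B=1, C=1, D=0, E=1, F=1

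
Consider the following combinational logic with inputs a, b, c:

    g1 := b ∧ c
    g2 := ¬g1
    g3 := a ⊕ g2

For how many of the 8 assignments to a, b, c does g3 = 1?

4

g3 = a ⊕ g2 must be 1, so a and g2 differ.
Satisfying assignments:
  a=0, b=0, c=0
  a=0, b=0, c=1
  a=0, b=1, c=0
  a=1, b=1, c=1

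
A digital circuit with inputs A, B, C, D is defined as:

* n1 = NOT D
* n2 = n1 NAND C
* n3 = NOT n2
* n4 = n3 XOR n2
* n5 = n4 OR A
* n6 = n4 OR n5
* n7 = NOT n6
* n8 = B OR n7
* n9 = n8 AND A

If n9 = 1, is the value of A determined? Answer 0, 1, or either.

n9 = n8 AND A must be 1, so both n8 = 1 and A = 1.
n8 = B OR n7 must be 1, so at least one of B, n7 is 1.
Every assignment with n9 = 1 has A = 1; there are 4 such assignment(s).
  A=1, B=1, C=0, D=0
  A=1, B=1, C=0, D=1
  A=1, B=1, C=1, D=0
  A=1, B=1, C=1, D=1

1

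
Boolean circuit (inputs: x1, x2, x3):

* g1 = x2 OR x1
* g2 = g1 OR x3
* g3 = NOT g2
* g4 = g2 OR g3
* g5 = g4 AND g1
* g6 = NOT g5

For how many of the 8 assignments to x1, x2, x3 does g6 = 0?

6

g6 = NOT g5 must be 0, so g5 = 1.
Enumerating the 8 input combinations, 6 give g6 = 0 and 2 give g6 = 1.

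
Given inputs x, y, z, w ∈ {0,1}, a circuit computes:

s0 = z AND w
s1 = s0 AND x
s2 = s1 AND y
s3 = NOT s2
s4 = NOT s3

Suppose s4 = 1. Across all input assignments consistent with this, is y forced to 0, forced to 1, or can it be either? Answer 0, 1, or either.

1

s4 = NOT s3 must be 1, so s3 = 0.
s3 = NOT s2 must be 0, so s2 = 1.
s2 = s1 AND y must be 1, so both s1 = 1 and y = 1.
Every assignment with s4 = 1 has y = 1; there are 1 such assignment(s).
  x=1, y=1, z=1, w=1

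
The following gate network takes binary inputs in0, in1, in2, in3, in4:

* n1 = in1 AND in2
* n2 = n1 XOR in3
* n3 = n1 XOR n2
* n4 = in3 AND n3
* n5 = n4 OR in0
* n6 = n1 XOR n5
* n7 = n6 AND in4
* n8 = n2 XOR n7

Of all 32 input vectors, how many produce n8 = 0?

20

n8 = n2 XOR n7 must be 0, so n2 and n7 are equal.
Enumerating the 32 input combinations, 20 give n8 = 0 and 12 give n8 = 1.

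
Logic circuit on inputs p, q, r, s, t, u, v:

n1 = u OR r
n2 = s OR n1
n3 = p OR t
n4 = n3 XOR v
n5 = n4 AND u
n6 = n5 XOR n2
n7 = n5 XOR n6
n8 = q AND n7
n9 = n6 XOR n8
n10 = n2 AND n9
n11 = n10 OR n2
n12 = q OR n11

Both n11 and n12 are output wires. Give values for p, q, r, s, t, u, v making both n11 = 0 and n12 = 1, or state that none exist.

p=0 q=1 r=0 s=0 t=1 u=0 v=0

Check with p=0 q=1 r=0 s=0 t=1 u=0 v=0:
n1 = u OR r = 0 OR 0 = 0
n2 = s OR n1 = 0 OR 0 = 0
n3 = p OR t = 0 OR 1 = 1
n4 = n3 XOR v = 1 XOR 0 = 1
n5 = n4 AND u = 1 AND 0 = 0
n6 = n5 XOR n2 = 0 XOR 0 = 0
n7 = n5 XOR n6 = 0 XOR 0 = 0
n8 = q AND n7 = 1 AND 0 = 0
n9 = n6 XOR n8 = 0 XOR 0 = 0
n10 = n2 AND n9 = 0 AND 0 = 0
n11 = n10 OR n2 = 0 OR 0 = 0
n12 = q OR n11 = 1 OR 0 = 1
So n11 = 0 and n12 = 1.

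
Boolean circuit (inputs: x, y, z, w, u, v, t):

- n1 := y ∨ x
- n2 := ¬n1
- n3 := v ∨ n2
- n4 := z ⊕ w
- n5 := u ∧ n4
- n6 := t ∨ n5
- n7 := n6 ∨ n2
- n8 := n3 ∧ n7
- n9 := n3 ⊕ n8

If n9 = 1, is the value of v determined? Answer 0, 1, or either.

n9 = n3 ⊕ n8 must be 1, so n3 and n8 differ.
Every assignment with n9 = 1 has v = 1; there are 18 such assignment(s).

1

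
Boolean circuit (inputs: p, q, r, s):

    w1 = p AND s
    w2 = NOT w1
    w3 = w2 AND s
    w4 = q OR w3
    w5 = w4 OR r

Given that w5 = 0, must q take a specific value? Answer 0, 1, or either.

0

w5 = w4 OR r must be 0, so both w4 = 0 and r = 0.
w4 = q OR w3 must be 0, so both q = 0 and w3 = 0.
Every assignment with w5 = 0 has q = 0; there are 3 such assignment(s).
  p=0, q=0, r=0, s=0
  p=1, q=0, r=0, s=0
  p=1, q=0, r=0, s=1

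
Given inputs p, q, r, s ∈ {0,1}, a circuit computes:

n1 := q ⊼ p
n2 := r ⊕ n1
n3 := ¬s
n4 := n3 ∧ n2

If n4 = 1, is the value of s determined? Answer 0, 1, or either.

n4 = n3 ∧ n2 must be 1, so both n3 = 1 and n2 = 1.
n3 = ¬s must be 1, so s = 0.
Every assignment with n4 = 1 has s = 0; there are 4 such assignment(s).
  p=0, q=0, r=0, s=0
  p=0, q=1, r=0, s=0
  p=1, q=0, r=0, s=0
  p=1, q=1, r=1, s=0

0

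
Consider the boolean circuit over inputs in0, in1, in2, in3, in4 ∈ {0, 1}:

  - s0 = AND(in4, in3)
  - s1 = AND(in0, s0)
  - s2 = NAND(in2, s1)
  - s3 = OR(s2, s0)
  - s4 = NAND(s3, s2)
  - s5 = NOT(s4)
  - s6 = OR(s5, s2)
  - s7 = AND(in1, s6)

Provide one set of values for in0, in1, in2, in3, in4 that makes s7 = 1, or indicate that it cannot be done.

s7 = AND(in1, s6) must be 1, so both in1 = 1 and s6 = 1.
s6 = OR(s5, s2) must be 1, so at least one of s5, s2 is 1.
Check with in0=0 in1=1 in2=0 in3=1 in4=1:
s0 = AND(in4, in3) = AND(1, 1) = 1
s1 = AND(in0, s0) = AND(0, 1) = 0
s2 = NAND(in2, s1) = NAND(0, 0) = 1
s3 = OR(s2, s0) = OR(1, 1) = 1
s4 = NAND(s3, s2) = NAND(1, 1) = 0
s5 = NOT(s4) = NOT 0 = 1
s6 = OR(s5, s2) = OR(1, 1) = 1
s7 = AND(in1, s6) = AND(1, 1) = 1
So s7 = 1 as required.

in0=0 in1=1 in2=0 in3=1 in4=1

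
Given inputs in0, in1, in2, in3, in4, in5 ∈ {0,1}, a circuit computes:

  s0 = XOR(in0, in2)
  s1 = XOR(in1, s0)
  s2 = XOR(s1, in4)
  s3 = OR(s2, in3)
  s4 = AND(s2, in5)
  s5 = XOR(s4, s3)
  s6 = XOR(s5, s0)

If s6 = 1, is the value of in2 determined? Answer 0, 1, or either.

Both values of in2 occur among assignments with s6 = 1:
  in2=0: in0=0, in1=0, in2=0, in3=0, in4=1, in5=0
  in2=1: in0=0, in1=0, in2=1, in3=0, in4=0, in5=1

either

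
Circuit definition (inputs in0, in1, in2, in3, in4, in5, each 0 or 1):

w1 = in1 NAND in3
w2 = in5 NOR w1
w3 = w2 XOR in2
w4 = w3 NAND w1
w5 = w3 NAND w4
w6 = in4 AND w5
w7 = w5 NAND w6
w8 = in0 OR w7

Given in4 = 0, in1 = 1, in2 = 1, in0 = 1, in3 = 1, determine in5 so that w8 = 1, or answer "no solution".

Check with in4 = 0, in1 = 1, in2 = 1, in0 = 1, in3 = 1 and in5=1:
w1 = in1 NAND in3 = 1 NAND 1 = 0
w2 = in5 NOR w1 = 1 NOR 0 = 0
w3 = w2 XOR in2 = 0 XOR 1 = 1
w4 = w3 NAND w1 = 1 NAND 0 = 1
w5 = w3 NAND w4 = 1 NAND 1 = 0
w6 = in4 AND w5 = 0 AND 0 = 0
w7 = w5 NAND w6 = 0 NAND 0 = 1
w8 = in0 OR w7 = 1 OR 1 = 1
So w8 = 1.

in5=1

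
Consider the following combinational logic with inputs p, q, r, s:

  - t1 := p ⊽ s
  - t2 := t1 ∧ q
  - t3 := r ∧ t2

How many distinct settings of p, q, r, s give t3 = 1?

1

t3 = r ∧ t2 must be 1, so both r = 1 and t2 = 1.
t2 = t1 ∧ q must be 1, so both t1 = 1 and q = 1.
Satisfying assignments:
  p=0, q=1, r=1, s=0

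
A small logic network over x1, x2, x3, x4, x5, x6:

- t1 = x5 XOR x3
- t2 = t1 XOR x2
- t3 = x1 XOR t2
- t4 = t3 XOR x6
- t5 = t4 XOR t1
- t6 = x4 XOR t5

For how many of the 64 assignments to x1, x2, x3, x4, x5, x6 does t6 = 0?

32

t6 = x4 XOR t5 must be 0, so x4 and t5 are equal.
Enumerating the 64 input combinations, 32 give t6 = 0 and 32 give t6 = 1.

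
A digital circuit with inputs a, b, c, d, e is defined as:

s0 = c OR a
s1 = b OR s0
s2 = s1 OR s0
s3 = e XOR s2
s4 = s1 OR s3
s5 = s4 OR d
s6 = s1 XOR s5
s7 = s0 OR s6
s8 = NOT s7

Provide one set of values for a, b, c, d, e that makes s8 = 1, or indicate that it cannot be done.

a=0, b=1, c=0, d=0, e=0

Check with a=0, b=1, c=0, d=0, e=0:
s0 = c OR a = 0 OR 0 = 0
s1 = b OR s0 = 1 OR 0 = 1
s2 = s1 OR s0 = 1 OR 0 = 1
s3 = e XOR s2 = 0 XOR 1 = 1
s4 = s1 OR s3 = 1 OR 1 = 1
s5 = s4 OR d = 1 OR 0 = 1
s6 = s1 XOR s5 = 1 XOR 1 = 0
s7 = s0 OR s6 = 0 OR 0 = 0
s8 = NOT s7 = NOT 0 = 1
So s8 = 1 as required.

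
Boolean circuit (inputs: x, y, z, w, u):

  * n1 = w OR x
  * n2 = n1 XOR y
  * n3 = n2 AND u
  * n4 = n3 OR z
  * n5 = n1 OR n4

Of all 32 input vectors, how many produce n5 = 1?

29

n5 = n1 OR n4 must be 1, so at least one of n1, n4 is 1.
Enumerating the 32 input combinations, 29 give n5 = 1 and 3 give n5 = 0.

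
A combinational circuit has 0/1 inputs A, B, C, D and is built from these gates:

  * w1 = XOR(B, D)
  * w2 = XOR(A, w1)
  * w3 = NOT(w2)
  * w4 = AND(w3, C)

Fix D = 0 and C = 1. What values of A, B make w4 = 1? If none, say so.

Check with D = 0 and C = 1 and A=0, B=0:
w1 = XOR(B, D) = XOR(0, 0) = 0
w2 = XOR(A, w1) = XOR(0, 0) = 0
w3 = NOT(w2) = NOT 0 = 1
w4 = AND(w3, C) = AND(1, 1) = 1
So w4 = 1.

A=0 B=0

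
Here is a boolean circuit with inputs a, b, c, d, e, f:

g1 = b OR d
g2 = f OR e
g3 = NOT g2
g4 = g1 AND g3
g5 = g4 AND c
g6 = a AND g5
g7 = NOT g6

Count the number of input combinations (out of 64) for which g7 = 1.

g7 = NOT g6 must be 1, so g6 = 0.
Enumerating the 64 input combinations, 61 give g7 = 1 and 3 give g7 = 0.

61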